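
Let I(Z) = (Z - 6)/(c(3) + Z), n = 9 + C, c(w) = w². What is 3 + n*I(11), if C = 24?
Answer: 45/4 ≈ 11.250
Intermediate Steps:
n = 33 (n = 9 + 24 = 33)
I(Z) = (-6 + Z)/(9 + Z) (I(Z) = (Z - 6)/(3² + Z) = (-6 + Z)/(9 + Z))
3 + n*I(11) = 3 + 33*((-6 + 11)/(9 + 11)) = 3 + 33*(5/20) = 3 + 33*((1/20)*5) = 3 + 33*(¼) = 3 + 33/4 = 45/4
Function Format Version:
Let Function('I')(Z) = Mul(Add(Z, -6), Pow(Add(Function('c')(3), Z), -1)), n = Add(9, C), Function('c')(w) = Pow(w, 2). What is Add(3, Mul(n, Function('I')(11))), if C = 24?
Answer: Rational(45, 4) ≈ 11.250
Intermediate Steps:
n = 33 (n = Add(9, 24) = 33)
Function('I')(Z) = Mul(Pow(Add(9, Z), -1), Add(-6, Z)) (Function('I')(Z) = Mul(Add(Z, -6), Pow(Add(Pow(3, 2), Z), -1)) = Mul(Add(-6, Z), Pow(Add(9, Z), -1)) = Mul(Pow(Add(9, Z), -1), Add(-6, Z)))
Add(3, Mul(n, Function('I')(11))) = Add(3, Mul(33, Mul(Pow(Add(9, 11), -1), Add(-6, 11)))) = Add(3, Mul(33, Mul(Pow(20, -1), 5))) = Add(3, Mul(33, Mul(Rational(1, 20), 5))) = Add(3, Mul(33, Rational(1, 4))) = Add(3, Rational(33, 4)) = Rational(45, 4)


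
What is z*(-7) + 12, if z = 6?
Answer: -30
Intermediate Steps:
z*(-7) + 12 = 6*(-7) + 12 = -42 + 12 = -30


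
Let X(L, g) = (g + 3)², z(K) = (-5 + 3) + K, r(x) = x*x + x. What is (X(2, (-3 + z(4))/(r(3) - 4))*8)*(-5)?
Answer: -2645/8 ≈ -330.63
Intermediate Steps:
r(x) = x + x² (r(x) = x² + x = x + x²)
z(K) = -2 + K
X(L, g) = (3 + g)²
(X(2, (-3 + z(4))/(r(3) - 4))*8)*(-5) = ((3 + (-3 + (-2 + 4))/(3*(1 + 3) - 4))²*8)*(-5) = ((3 + (-3 + 2)/(3*4 - 4))²*8)*(-5) = ((3 - 1/(12 - 4))²*8)*(-5) = ((3 - 1/8)²*8)*(-5) = ((3 - 1*⅛)²*8)*(-5) = ((3 - ⅛)²*8)*(-5) = ((23/8)²*8)*(-5) = ((529/64)*8)*(-5) = (529/8)*(-5) = -2645/8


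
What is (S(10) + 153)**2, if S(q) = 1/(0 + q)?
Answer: 2343961/100 ≈ 23440.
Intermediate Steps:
S(q) = 1/q
(S(10) + 153)**2 = (1/10 + 153)**2 = (1531/10)**2 = 2343961/100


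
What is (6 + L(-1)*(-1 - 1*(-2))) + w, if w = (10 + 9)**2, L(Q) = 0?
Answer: 367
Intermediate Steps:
w = 361 (w = 19**2 = 361)
(6 + L(-1)*(-1 - 1*(-2))) + w = (6 + 0*(-1 - 1*(-2))) + 361 = (6 + 0*(-1 + 2)) + 361 = (6 + 0*1) + 361 = (6 + 0) + 361 = 6 + 361 = 367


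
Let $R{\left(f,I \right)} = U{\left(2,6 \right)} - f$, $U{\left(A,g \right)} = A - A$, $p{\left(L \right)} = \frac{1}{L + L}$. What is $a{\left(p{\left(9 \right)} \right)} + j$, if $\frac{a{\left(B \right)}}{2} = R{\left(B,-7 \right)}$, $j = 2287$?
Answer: $\frac{20582}{9} \approx 2286.9$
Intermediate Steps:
$p{\left(L \right)} = \frac{1}{2 L}$
$U{\left(A,g \right)} = 0$
$R{\left(f,I \right)} = - f$ ($R{\left(f,I \right)} = 0 - f = - f$)
$a{\left(B \right)} = - 2 B$ ($a{\left(B \right)} = 2 \left(- B\right) = - 2 B$)
$a{\left(p{\left(9 \right)} \right)} + j = - 2 \frac{1}{2 \cdot 9} + 2287 = - 2 \cdot \frac{1}{2} \cdot \frac{1}{9} + 2287 = \left(-2\right) \frac{1}{18} + 2287 = - \frac{1}{9} + 2287 = \frac{20582}{9}$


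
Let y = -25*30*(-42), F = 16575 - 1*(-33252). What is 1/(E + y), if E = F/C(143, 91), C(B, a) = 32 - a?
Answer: 59/1808673 ≈ 3.2621e-5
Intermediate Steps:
F = 49827 (F = 16575 + 33252 = 49827)
y = 31500 (y = -750*(-42) = 31500)
E = -49827/59 (E = 49827/(32 - 1*91) = 49827/(32 - 91) = 49827/(-59) = 49827*(-1/59) = -49827/59 ≈ -844.53)
1/(E + y) = 1/(-49827/59 + 31500) = 1/(1808673/59) = 59/1808673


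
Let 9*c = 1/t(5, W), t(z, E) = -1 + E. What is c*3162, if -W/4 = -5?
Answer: 1054/57 ≈ 18.491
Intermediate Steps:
W = 20 (W = -4*(-5) = 20)
c = 1/171 (c = 1/(9*(-1 + 20)) = (⅑)/19 = (⅑)*(1/19) = 1/171 ≈ 0.0058480)
c*3162 = (1/171)*3162 = 1054/57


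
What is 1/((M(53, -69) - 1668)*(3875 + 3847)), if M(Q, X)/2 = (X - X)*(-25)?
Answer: -1/12880296 ≈ -7.7638e-8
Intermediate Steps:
M(Q, X) = 0 (M(Q, X) = 2*((X - X)*(-25)) = 2*(0*(-25)) = 2*0 = 0)
1/((M(53, -69) - 1668)*(3875 + 3847)) = 1/((0 - 1668)*(3875 + 3847)) = 1/(-1668*7722) = 1/(-12880296) = -1/12880296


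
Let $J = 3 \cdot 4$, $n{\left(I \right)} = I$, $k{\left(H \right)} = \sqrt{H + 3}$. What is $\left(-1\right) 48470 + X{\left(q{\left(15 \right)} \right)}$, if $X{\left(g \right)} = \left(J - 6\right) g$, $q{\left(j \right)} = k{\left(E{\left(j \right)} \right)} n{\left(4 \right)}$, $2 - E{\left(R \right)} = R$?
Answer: $-48470 + 24 i \sqrt{10} \approx -48470.0 + 75.895 i$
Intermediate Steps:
$E{\left(R \right)} = 2 - R$
$k{\left(H \right)} = \sqrt{3 + H}$
$J = 12$
$q{\left(j \right)} = 4 \sqrt{5 - j}$ ($q{\left(j \right)} = \sqrt{3 - \left(-2 + j\right)} 4 = \sqrt{5 - j} 4 = 4 \sqrt{5 - j}$)
$X{\left(g \right)} = 6 g$ ($X{\left(g \right)} = \left(12 - 6\right) g = 6 g$)
$\left(-1\right) 48470 + X{\left(q{\left(15 \right)} \right)} = \left(-1\right) 48470 + 6 \cdot 4 \sqrt{5 - 15} = -48470 + 6 \cdot 4 \sqrt{5 - 15} = -48470 + 6 \cdot 4 \sqrt{-10} = -48470 + 6 \cdot 4 i \sqrt{10} = -48470 + 24 i \sqrt{10}$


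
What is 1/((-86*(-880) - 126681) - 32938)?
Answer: -1/83939 ≈ -1.1913e-5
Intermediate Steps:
1/((-86*(-880) - 126681) - 32938) = 1/((75680 - 126681) - 32938) = 1/(-51001 - 32938) = 1/(-83939) = -1/83939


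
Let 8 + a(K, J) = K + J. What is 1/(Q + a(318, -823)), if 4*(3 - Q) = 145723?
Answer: -4/147763 ≈ -2.7070e-5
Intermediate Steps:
Q = -145711/4 (Q = 3 - 1/4*145723 = 3 - 145723/4 = -145711/4 ≈ -36428.)
a(K, J) = -8 + J + K (a(K, J) = -8 + (K + J) = -8 + (J + K) = -8 + J + K)
1/(Q + a(318, -823)) = 1/(-145711/4 + (-8 - 823 + 318)) = 1/(-145711/4 - 513) = 1/(-147763/4) = -4/147763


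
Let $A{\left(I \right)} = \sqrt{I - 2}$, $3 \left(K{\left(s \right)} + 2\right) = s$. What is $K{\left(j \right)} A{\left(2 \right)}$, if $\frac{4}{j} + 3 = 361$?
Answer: $0$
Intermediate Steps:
$j = \frac{2}{179}$ ($j = \frac{4}{-3 + 361} = \frac{4}{358} = 4 \cdot \frac{1}{358} = \frac{2}{179} \approx 0.011173$)
$K{\left(s \right)} = -2 + \frac{s}{3}$
$A{\left(I \right)} = \sqrt{-2 + I}$
$K{\left(j \right)} A{\left(2 \right)} = \left(-2 + \frac{1}{3} \cdot \frac{2}{179}\right) \sqrt{-2 + 2} = \left(-2 + \frac{2}{537}\right) \sqrt{0} = \left(- \frac{1072}{537}\right) 0 = 0$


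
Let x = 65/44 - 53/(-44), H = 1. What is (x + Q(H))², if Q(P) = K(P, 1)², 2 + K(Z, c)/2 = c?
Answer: 21609/484 ≈ 44.647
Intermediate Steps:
K(Z, c) = -4 + 2*c
x = 59/22 (x = 65*(1/44) - 53*(-1/44) = 65/44 + 53/44 = 59/22 ≈ 2.6818)
Q(P) = 4 (Q(P) = (-4 + 2*1)² = (-4 + 2)² = (-2)² = 4)
(x + Q(H))² = (59/22 + 4)² = (147/22)² = 21609/484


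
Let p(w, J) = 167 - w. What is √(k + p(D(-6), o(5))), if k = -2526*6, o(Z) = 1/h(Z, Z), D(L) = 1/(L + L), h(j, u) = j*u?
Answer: 41*I*√321/6 ≈ 122.43*I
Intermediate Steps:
D(L) = 1/(2*L)
o(Z) = Z⁻² (o(Z) = 1/(Z*Z) = 1/(Z²) = Z⁻²)
k = -15156
√(k + p(D(-6), o(5))) = √(-15156 + (167 - 1/(2*(-6)))) = √(-15156 + (167 - (-1)/(2*6))) = √(-15156 + (167 - 1*(-1/12))) = √(-15156 + (167 + 1/12)) = √(-15156 + 2005/12) = √(-179867/12) = 41*I*√321/6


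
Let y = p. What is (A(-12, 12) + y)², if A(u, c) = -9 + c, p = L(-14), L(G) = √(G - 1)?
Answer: (3 + I*√15)² ≈ -6.0 + 23.238*I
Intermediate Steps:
L(G) = √(-1 + G)
p = I*√15 (p = √(-1 - 14) = √(-15) = I*√15 ≈ 3.873*I)
y = I*√15 ≈ 3.873*I
(A(-12, 12) + y)² = ((-9 + 12) + I*√15)² = (3 + I*√15)²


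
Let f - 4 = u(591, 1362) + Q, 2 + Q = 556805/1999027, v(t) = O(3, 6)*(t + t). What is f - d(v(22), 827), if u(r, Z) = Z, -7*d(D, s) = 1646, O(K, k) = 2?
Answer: 22381005873/13993189 ≈ 1599.4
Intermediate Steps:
v(t) = 4*t (v(t) = 2*(t + t) = 2*(2*t) = 4*t)
d(D, s) = -1646/7 (d(D, s) = -⅐*1646 = -1646/7)
Q = -3441249/1999027 (Q = -2 + 556805/1999027 = -3441249/1999027 ≈ -1.7215)
f = 2727229633/1999027 (f = 4 + (1362 - 3441249/1999027) = 4 + 2719233525/1999027 = 2727229633/1999027 ≈ 1364.3)
f - d(v(22), 827) = 2727229633/1999027 - 1*(-1646/7) = 2727229633/1999027 + 1646/7 = 22381005873/13993189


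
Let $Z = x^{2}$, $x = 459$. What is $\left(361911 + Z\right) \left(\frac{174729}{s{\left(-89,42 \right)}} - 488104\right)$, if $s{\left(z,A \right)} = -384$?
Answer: $- \frac{2237959906785}{8} \approx -2.7974 \cdot 10^{11}$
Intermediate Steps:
$Z = 210681$ ($Z = 459^{2} = 210681$)
$\left(361911 + Z\right) \left(\frac{174729}{s{\left(-89,42 \right)}} - 488104\right) = \left(361911 + 210681\right) \left(\frac{174729}{-384} - 488104\right) = 572592 \left(174729 \left(- \frac{1}{384}\right) - 488104\right) = 572592 \left(- \frac{58243}{128} - 488104\right) = 572592 \left(- \frac{62535555}{128}\right) = - \frac{2237959906785}{8}$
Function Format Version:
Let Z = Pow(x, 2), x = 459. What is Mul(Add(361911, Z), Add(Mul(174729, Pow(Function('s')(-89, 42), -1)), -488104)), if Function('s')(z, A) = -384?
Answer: Rational(-2237959906785, 8) ≈ -2.7974e+11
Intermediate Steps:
Z = 210681 (Z = Pow(459, 2) = 210681)
Mul(Add(361911, Z), Add(Mul(174729, Pow(Function('s')(-89, 42), -1)), -488104)) = Mul(Add(361911, 210681), Add(Mul(174729, Pow(-384, -1)), -488104)) = Mul(572592, Add(Mul(174729, Rational(-1, 384)), -488104)) = Mul(572592, Add(Rational(-58243, 128), -488104)) = Mul(572592, Rational(-62535555, 128)) = Rational(-2237959906785, 8)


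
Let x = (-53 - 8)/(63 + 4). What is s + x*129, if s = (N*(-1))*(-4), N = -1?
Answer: -8137/67 ≈ -121.45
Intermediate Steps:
x = -61/67 ≈ -0.91045
s = -4 (s = -1*(-1)*(-4) = 1*(-4) = -4)
s + x*129 = -4 - 61/67*129 = -4 - 7869/67 = -8137/67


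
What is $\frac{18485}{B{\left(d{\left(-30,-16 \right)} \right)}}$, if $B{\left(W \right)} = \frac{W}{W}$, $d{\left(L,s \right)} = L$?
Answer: $18485$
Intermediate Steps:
$B{\left(W \right)} = 1$
$\frac{18485}{B{\left(d{\left(-30,-16 \right)} \right)}} = \frac{18485}{1} = 18485 \cdot 1 = 18485$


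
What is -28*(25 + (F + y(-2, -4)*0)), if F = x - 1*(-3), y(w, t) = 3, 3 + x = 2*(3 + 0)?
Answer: -868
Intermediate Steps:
x = 3 (x = -3 + 2*(3 + 0) = -3 + 2*3 = -3 + 6 = 3)
F = 6 (F = 3 - 1*(-3) = 3 + 3 = 6)
-28*(25 + (F + y(-2, -4)*0)) = -28*(25 + (6 + 3*0)) = -28*(25 + (6 + 0)) = -28*(25 + 6) = -28*31 = -868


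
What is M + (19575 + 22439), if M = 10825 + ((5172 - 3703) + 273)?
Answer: 54581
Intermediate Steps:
M = 12567 (M = 10825 + (1469 + 273) = 10825 + 1742 = 12567)
M + (19575 + 22439) = 12567 + (19575 + 22439) = 12567 + 42014 = 54581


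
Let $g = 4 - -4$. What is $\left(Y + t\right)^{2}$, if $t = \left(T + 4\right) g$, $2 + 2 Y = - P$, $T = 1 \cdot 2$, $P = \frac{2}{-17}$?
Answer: $\frac{640000}{289} \approx 2214.5$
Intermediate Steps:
$P = - \frac{2}{17}$ ($P = 2 \left(- \frac{1}{17}\right) = - \frac{2}{17} \approx -0.11765$)
$g = 8$ ($g = 4 + 4 = 8$)
$T = 2$
$Y = - \frac{16}{17}$ ($Y = -1 + \frac{\left(-1\right) \left(- \frac{2}{17}\right)}{2} = -1 + \frac{1}{2} \cdot \frac{2}{17} = -1 + \frac{1}{17} = - \frac{16}{17} \approx -0.94118$)
$t = 48$ ($t = \left(2 + 4\right) 8 = 6 \cdot 8 = 48$)
$\left(Y + t\right)^{2} = \left(- \frac{16}{17} + 48\right)^{2} = \left(\frac{800}{17}\right)^{2} = \frac{640000}{289}$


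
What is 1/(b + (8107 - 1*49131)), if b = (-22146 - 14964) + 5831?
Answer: -1/72303 ≈ -1.3831e-5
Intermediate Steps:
b = -31279 (b = -37110 + 5831 = -31279)
1/(b + (8107 - 1*49131)) = 1/(-31279 + (8107 - 1*49131)) = 1/(-31279 + (8107 - 49131)) = 1/(-31279 - 41024) = 1/(-72303) = -1/72303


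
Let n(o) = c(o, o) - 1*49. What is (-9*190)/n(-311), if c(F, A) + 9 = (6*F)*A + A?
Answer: -570/193319 ≈ -0.0029485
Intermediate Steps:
c(F, A) = -9 + A + 6*A*F (c(F, A) = -9 + ((6*F)*A + A) = -9 + (6*A*F + A) = -9 + (A + 6*A*F) = -9 + A + 6*A*F)
n(o) = -58 + o + 6*o² (n(o) = (-9 + o + 6*o*o) - 1*49 = (-9 + o + 6*o²) - 49 = -58 + o + 6*o²)
(-9*190)/n(-311) = (-9*190)/(-58 - 311 + 6*(-311)²) = -1710/(-58 - 311 + 6*96721) = -1710/(-58 - 311 + 580326) = -1710/579957 = -1710*1/579957 = -570/193319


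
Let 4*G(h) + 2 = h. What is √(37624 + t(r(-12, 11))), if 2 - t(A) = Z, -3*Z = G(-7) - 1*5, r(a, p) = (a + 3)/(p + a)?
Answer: √1354449/6 ≈ 193.97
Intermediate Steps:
r(a, p) = (3 + a)/(a + p)
G(h) = -½ + h/4
Z = 29/12 (Z = -((-½ + (¼)*(-7)) - 1*5)/3 = -((-½ - 7/4) - 5)/3 = -(-9/4 - 5)/3 = -⅓*(-29/4) = 29/12 ≈ 2.4167)
t(A) = -5/12 (t(A) = 2 - 1*29/12 = 2 - 29/12 = -5/12)
√(37624 + t(r(-12, 11))) = √(37624 - 5/12) = √(451483/12) = √1354449/6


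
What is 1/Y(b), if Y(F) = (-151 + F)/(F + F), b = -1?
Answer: 1/76 ≈ 0.013158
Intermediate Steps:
Y(F) = (-151 + F)/(2*F) (Y(F) = (-151 + F)/((2*F)) = (-151 + F)*(1/(2*F)) = (-151 + F)/(2*F))
1/Y(b) = 1/((½)*(-151 - 1)/(-1)) = 1/((½)*(-1)*(-152)) = 1/76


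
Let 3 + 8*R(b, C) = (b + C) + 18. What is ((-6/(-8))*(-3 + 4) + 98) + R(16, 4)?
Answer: 825/8 ≈ 103.13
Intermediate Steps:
R(b, C) = 15/8 + C/8 + b/8 (R(b, C) = -3/8 + ((b + C) + 18)/8 = -3/8 + ((C + b) + 18)/8 = -3/8 + (18 + C + b)/8 = -3/8 + (9/4 + C/8 + b/8) = 15/8 + C/8 + b/8)
((-6/(-8))*(-3 + 4) + 98) + R(16, 4) = ((-6/(-8))*(-3 + 4) + 98) + (15/8 + (⅛)*4 + (⅛)*16) = (-6*(-⅛)*1 + 98) + (15/8 + ½ + 2) = ((¾)*1 + 98) + 35/8 = (¾ + 98) + 35/8 = 395/4 + 35/8 = 825/8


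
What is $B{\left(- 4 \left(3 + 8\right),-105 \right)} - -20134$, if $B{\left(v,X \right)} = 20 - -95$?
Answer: $20249$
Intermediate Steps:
$B{\left(v,X \right)} = 115$ ($B{\left(v,X \right)} = 20 + 95 = 115$)
$B{\left(- 4 \left(3 + 8\right),-105 \right)} - -20134 = 115 - -20134 = 115 + 20134 = 20249$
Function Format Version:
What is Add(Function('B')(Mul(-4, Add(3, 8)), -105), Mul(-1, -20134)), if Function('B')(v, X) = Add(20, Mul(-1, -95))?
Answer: 20249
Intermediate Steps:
Function('B')(v, X) = 115 (Function('B')(v, X) = Add(20, 95) = 115)
Add(Function('B')(Mul(-4, Add(3, 8)), -105), Mul(-1, -20134)) = Add(115, Mul(-1, -20134)) = Add(115, 20134) = 20249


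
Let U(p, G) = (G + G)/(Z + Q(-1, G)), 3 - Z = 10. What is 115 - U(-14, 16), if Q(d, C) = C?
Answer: 1003/9 ≈ 111.44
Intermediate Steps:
Z = -7 (Z = 3 - 1*10 = 3 - 10 = -7)
U(p, G) = 2*G/(-7 + G) (U(p, G) = (G + G)/(-7 + G) = (2*G)/(-7 + G) = 2*G/(-7 + G))
115 - U(-14, 16) = 115 - 2*16/(-7 + 16) = 115 - 2*16/9 = 115 - 1*32/9 = 115 - 32/9 = 1003/9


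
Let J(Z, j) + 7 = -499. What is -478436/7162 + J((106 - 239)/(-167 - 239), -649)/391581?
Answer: -93675035644/1402251561 ≈ -66.803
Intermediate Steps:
J(Z, j) = -506 (J(Z, j) = -7 - 499 = -506)
-478436/7162 + J((106 - 239)/(-167 - 239), -649)/391581 = -478436/7162 - 506/391581 = -478436*1/7162 - 506*1/391581 = -239218/3581 - 506/391581 = -93675035644/1402251561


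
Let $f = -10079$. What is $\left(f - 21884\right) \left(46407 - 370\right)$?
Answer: $-1471480631$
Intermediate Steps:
$\left(f - 21884\right) \left(46407 - 370\right) = \left(-10079 - 21884\right) \left(46407 - 370\right) = - 31963 \left(46407 - 370\right) = \left(-31963\right) 46037 = -1471480631$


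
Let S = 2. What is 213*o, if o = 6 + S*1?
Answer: 1704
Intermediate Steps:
o = 8 (o = 6 + 2*1 = 6 + 2 = 8)
213*o = 213*8 = 1704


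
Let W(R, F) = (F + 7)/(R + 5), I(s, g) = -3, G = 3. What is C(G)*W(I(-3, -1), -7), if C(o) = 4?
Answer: 0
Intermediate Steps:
W(R, F) = (7 + F)/(5 + R)
C(G)*W(I(-3, -1), -7) = 4*((7 - 7)/(5 - 3)) = 4*(0/2) = 4*((½)*0) = 4*0 = 0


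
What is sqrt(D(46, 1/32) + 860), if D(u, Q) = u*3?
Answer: sqrt(998) ≈ 31.591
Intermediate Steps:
D(u, Q) = 3*u
sqrt(D(46, 1/32) + 860) = sqrt(3*46 + 860) = sqrt(138 + 860) = sqrt(998)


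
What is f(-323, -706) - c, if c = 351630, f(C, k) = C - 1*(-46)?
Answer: -351907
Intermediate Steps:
f(C, k) = 46 + C (f(C, k) = C + 46 = 46 + C)
f(-323, -706) - c = (46 - 323) - 1*351630 = -277 - 351630 = -351907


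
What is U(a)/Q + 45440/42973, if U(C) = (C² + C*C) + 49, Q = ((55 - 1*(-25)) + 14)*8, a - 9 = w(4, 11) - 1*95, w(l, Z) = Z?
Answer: 519722807/32315696 ≈ 16.083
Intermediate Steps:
a = -75 (a = 9 + (11 - 1*95) = 9 + (11 - 95) = 9 - 84 = -75)
Q = 752 (Q = ((55 + 25) + 14)*8 = (80 + 14)*8 = 94*8 = 752)
U(C) = 49 + 2*C² (U(C) = (C² + C²) + 49 = 2*C² + 49 = 49 + 2*C²)
U(a)/Q + 45440/42973 = (49 + 2*(-75)²)/752 + 45440/42973 = (49 + 2*5625)*(1/752) + 45440*(1/42973) = (49 + 11250)*(1/752) + 45440/42973 = 11299*(1/752) + 45440/42973 = 11299/752 + 45440/42973 = 519722807/32315696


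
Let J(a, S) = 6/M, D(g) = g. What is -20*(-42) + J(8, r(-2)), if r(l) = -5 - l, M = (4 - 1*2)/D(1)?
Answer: 843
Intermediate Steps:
M = 2 (M = (4 - 1*2)/1 = (4 - 2)*1 = 2*1 = 2)
J(a, S) = 3 (J(a, S) = 6/2 = 6*(½) = 3)
-20*(-42) + J(8, r(-2)) = -20*(-42) + 3 = 840 + 3 = 843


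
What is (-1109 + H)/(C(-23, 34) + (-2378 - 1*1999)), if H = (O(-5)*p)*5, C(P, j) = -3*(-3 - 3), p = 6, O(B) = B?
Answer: 1259/4359 ≈ 0.28883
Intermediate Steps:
C(P, j) = 18 (C(P, j) = -3*(-6) = 18)
H = -150 (H = -5*6*5 = -30*5 = -150)
(-1109 + H)/(C(-23, 34) + (-2378 - 1*1999)) = (-1109 - 150)/(18 + (-2378 - 1*1999)) = -1259/(18 + (-2378 - 1999)) = -1259/(18 - 4377) = -1259/(-4359) = -1259*(-1/4359) = 1259/4359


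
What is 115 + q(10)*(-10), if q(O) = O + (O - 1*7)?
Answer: -15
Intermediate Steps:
q(O) = -7 + 2*O (q(O) = O + (O - 7) = O + (-7 + O) = -7 + 2*O)
115 + q(10)*(-10) = 115 + (-7 + 2*10)*(-10) = 115 + (-7 + 20)*(-10) = 115 + 13*(-10) = 115 - 130 = -15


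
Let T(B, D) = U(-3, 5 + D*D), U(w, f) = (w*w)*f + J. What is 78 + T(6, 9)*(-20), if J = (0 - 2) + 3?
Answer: -15422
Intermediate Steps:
J = 1 (J = -2 + 3 = 1)
U(w, f) = 1 + f*w**2 (U(w, f) = (w*w)*f + 1 = w**2*f + 1 = f*w**2 + 1 = 1 + f*w**2)
T(B, D) = 46 + 9*D**2 (T(B, D) = 1 + (5 + D*D)*(-3)**2 = 1 + (5 + D**2)*9 = 1 + (45 + 9*D**2) = 46 + 9*D**2)
78 + T(6, 9)*(-20) = 78 + (46 + 9*9**2)*(-20) = 78 + (46 + 9*81)*(-20) = 78 + (46 + 729)*(-20) = 78 + 775*(-20) = 78 - 15500 = -15422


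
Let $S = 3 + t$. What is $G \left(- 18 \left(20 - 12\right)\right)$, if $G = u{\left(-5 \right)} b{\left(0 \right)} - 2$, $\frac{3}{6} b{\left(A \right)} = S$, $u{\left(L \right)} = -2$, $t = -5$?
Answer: $-864$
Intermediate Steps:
$S = -2$ ($S = 3 - 5 = -2$)
$b{\left(A \right)} = -4$ ($b{\left(A \right)} = 2 \left(-2\right) = -4$)
$G = 6$ ($G = \left(-2\right) \left(-4\right) - 2 = 8 - 2 = 6$)
$G \left(- 18 \left(20 - 12\right)\right) = 6 \left(- 18 \left(20 - 12\right)\right) = 6 \left(\left(-18\right) 8\right) = 6 \left(-144\right) = -864$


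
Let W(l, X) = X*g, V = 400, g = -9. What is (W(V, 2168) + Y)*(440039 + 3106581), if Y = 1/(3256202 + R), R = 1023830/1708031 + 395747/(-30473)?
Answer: -11728354731004530380888179900/169480855241145359 ≈ -6.9202e+10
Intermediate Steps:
R = -644748972567/52048828663 (R = 1023830*(1/1708031) + 395747*(-1/30473) = 1023830/1708031 - 395747/30473 = -644748972567/52048828663 ≈ -12.387)
W(l, X) = -9*X (W(l, X) = X*(-9) = -9*X)
Y = 52048828663/169480855241145359 (Y = 1/(3256202 - 644748972567/52048828663) = 1/(169480855241145359/52048828663) = 52048828663/169480855241145359 ≈ 3.0711e-7)
(W(V, 2168) + Y)*(440039 + 3106581) = (-9*2168 + 52048828663/169480855241145359)*(440039 + 3106581) = (-19512 + 52048828663/169480855241145359)*3546620 = -3306910447413179416145/169480855241145359*3546620 = -11728354731004530380888179900/169480855241145359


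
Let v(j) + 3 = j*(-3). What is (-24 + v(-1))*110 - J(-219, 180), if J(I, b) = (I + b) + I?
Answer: -2382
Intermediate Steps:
v(j) = -3 - 3*j (v(j) = -3 + j*(-3) = -3 - 3*j)
J(I, b) = b + 2*I
(-24 + v(-1))*110 - J(-219, 180) = (-24 + (-3 - 3*(-1)))*110 - (180 + 2*(-219)) = (-24 + (-3 + 3))*110 - (180 - 438) = (-24 + 0)*110 - 1*(-258) = -24*110 + 258 = -2640 + 258 = -2382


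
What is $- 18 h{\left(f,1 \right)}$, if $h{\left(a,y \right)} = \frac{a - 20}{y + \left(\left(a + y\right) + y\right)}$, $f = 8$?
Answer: $\frac{216}{11} \approx 19.636$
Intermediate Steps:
$h{\left(a,y \right)} = \frac{-20 + a}{a + 3 y}$ ($h{\left(a,y \right)} = \frac{-20 + a}{y + \left(a + 2 y\right)} = \frac{-20 + a}{a + 3 y}$)
$- 18 h{\left(f,1 \right)} = - 18 \frac{-20 + 8}{8 + 3 \cdot 1} = - 18 \frac{1}{8 + 3} \left(-12\right) = - 18 \cdot \frac{1}{11} \left(-12\right) = \left(-18\right) \left(- \frac{12}{11}\right) = \frac{216}{11}$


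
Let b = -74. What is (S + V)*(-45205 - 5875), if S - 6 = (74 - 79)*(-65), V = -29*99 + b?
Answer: 133523120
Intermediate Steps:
V = -2945 (V = -29*99 - 74 = -2871 - 74 = -2945)
S = 331 (S = 6 + (74 - 79)*(-65) = 6 - 5*(-65) = 6 + 325 = 331)
(S + V)*(-45205 - 5875) = (331 - 2945)*(-45205 - 5875) = -2614*(-51080) = 133523120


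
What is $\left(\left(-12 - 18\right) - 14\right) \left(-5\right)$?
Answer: $220$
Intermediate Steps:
$\left(\left(-12 - 18\right) - 14\right) \left(-5\right) = \left(-30 - 14\right) \left(-5\right) = \left(-44\right) \left(-5\right) = 220$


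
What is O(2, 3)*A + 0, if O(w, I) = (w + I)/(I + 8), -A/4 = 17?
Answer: -340/11 ≈ -30.909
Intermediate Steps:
A = -68 (A = -4*17 = -68)
O(w, I) = (I + w)/(8 + I)
O(2, 3)*A + 0 = ((3 + 2)/(8 + 3))*(-68) + 0 = (5/11)*(-68) + 0 = -340/11 + 0 = -340/11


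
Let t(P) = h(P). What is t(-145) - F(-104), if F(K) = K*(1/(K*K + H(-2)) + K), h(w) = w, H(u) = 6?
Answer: -59309919/5411 ≈ -10961.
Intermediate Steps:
t(P) = P
F(K) = K*(K + 1/(6 + K**2)) (F(K) = K*(1/(K*K + 6) + K) = K*(1/(K**2 + 6) + K) = K*(1/(6 + K**2) + K) = K*(K + 1/(6 + K**2)))
t(-145) - F(-104) = -145 - (-104)*(1 + (-104)**3 + 6*(-104))/(6 + (-104)**2) = -145 - (-104)*(1 - 1124864 - 624)/(6 + 10816) = -145 - (-104)*(-1125487)/10822 = -145 - 1*58525324/5411 = -145 - 58525324/5411 = -59309919/5411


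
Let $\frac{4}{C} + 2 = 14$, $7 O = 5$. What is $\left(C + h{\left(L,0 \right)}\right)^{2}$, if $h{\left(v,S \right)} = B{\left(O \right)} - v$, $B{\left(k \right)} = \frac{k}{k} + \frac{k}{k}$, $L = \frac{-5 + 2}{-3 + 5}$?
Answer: $\frac{529}{36} \approx 14.694$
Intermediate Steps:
$O = \frac{5}{7}$ ($O = \frac{1}{7} \cdot 5 = \frac{5}{7} \approx 0.71429$)
$C = \frac{1}{3}$ ($C = \frac{4}{-2 + 14} = \frac{4}{12} = 4 \cdot \frac{1}{12} = \frac{1}{3} \approx 0.33333$)
$L = - \frac{3}{2} \approx -1.5$
$B{\left(k \right)} = 2$ ($B{\left(k \right)} = 1 + 1 = 2$)
$h{\left(v,S \right)} = 2 - v$
$\left(C + h{\left(L,0 \right)}\right)^{2} = \left(\frac{1}{3} + \left(2 - - \frac{3}{2}\right)\right)^{2} = \left(\frac{1}{3} + \left(2 + \frac{3}{2}\right)\right)^{2} = \left(\frac{1}{3} + \frac{7}{2}\right)^{2} = \left(\frac{23}{6}\right)^{2} = \frac{529}{36}$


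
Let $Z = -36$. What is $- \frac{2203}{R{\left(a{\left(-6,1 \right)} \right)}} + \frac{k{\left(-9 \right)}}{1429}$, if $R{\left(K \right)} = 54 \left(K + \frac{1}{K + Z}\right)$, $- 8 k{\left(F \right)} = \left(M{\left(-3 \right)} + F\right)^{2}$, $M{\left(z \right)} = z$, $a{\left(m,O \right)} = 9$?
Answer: $- \frac{3156799}{691636} \approx -4.5642$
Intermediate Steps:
$k{\left(F \right)} = - \frac{\left(-3 + F\right)^{2}}{8}$
$R{\left(K \right)} = 54 K + \frac{54}{-36 + K}$ ($R{\left(K \right)} = 54 \left(K + \frac{1}{K - 36}\right) = 54 \left(K + \frac{1}{-36 + K}\right) = 54 K + \frac{54}{-36 + K}$)
$- \frac{2203}{R{\left(a{\left(-6,1 \right)} \right)}} + \frac{k{\left(-9 \right)}}{1429} = - \frac{2203}{54 \frac{1}{-36 + 9} \left(1 + 9^{2} - 324\right)} + \frac{\left(- \frac{1}{8}\right) \left(-3 - 9\right)^{2}}{1429} = - \frac{2203}{54 \frac{1}{-27} \left(1 + 81 - 324\right)} + - \frac{\left(-12\right)^{2}}{8} \cdot \frac{1}{1429} = - \frac{2203}{54 \left(- \frac{1}{27}\right) \left(-242\right)} + \left(- \frac{1}{8}\right) 144 \cdot \frac{1}{1429} = - \frac{2203}{484} - \frac{18}{1429} = - \frac{3156799}{691636}$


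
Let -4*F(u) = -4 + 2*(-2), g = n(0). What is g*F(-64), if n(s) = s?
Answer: 0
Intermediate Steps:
g = 0
F(u) = 2 (F(u) = -(-4 + 2*(-2))/4 = -(-4 - 4)/4 = -1/4*(-8) = 2)
g*F(-64) = 0*2 = 0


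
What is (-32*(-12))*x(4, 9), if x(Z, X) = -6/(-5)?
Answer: 2304/5 ≈ 460.80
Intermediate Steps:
x(Z, X) = 6/5 (x(Z, X) = -6*(-⅕) = 6/5)
(-32*(-12))*x(4, 9) = -32*(-12)*(6/5) = 384*(6/5) = 2304/5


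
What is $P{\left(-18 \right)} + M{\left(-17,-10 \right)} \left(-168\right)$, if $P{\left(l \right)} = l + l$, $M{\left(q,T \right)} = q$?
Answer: $2820$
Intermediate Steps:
$P{\left(l \right)} = 2 l$
$P{\left(-18 \right)} + M{\left(-17,-10 \right)} \left(-168\right) = 2 \left(-18\right) - -2856 = -36 + 2856 = 2820$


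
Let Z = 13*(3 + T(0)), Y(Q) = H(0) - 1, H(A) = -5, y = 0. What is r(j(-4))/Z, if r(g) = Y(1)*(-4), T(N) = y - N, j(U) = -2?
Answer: 8/13 ≈ 0.61539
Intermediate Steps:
Y(Q) = -6 (Y(Q) = -5 - 1 = -6)
T(N) = -N (T(N) = 0 - N = -N)
r(g) = 24 (r(g) = -6*(-4) = 24)
Z = 39 (Z = 13*(3 - 1*0) = 13*(3 + 0) = 13*3 = 39)
r(j(-4))/Z = 24/39 = 24*(1/39) = 8/13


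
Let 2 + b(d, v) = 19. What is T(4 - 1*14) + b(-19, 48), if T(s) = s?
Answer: 7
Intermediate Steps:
b(d, v) = 17 (b(d, v) = -2 + 19 = 17)
T(4 - 1*14) + b(-19, 48) = (4 - 1*14) + 17 = (4 - 14) + 17 = -10 + 17 = 7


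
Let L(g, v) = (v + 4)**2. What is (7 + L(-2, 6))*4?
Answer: 428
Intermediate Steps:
L(g, v) = (4 + v)**2
(7 + L(-2, 6))*4 = (7 + (4 + 6)**2)*4 = (7 + 10**2)*4 = (7 + 100)*4 = 107*4 = 428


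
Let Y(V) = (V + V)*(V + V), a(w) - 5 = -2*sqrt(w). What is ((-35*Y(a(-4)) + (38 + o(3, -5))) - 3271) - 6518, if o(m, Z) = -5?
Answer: -11016 + 5600*I ≈ -11016.0 + 5600.0*I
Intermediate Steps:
a(w) = 5 - 2*sqrt(w)
Y(V) = 4*V**2 (Y(V) = (2*V)*(2*V) = 4*V**2)
((-35*Y(a(-4)) + (38 + o(3, -5))) - 3271) - 6518 = ((-140*(5 - 4*I)**2 + (38 - 5)) - 3271) - 6518 = ((-140*(5 - 4*I)**2 + 33) - 3271) - 6518 = ((33 - 140*(5 - 4*I)**2) - 3271) - 6518 = (-3238 - 140*(5 - 4*I)**2) - 6518 = -9756 - 140*(5 - 4*I)**2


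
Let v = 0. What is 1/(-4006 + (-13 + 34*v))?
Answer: -1/4019 ≈ -0.00024882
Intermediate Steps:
1/(-4006 + (-13 + 34*v)) = 1/(-4006 + (-13 + 34*0)) = 1/(-4006 + (-13 + 0)) = 1/(-4006 - 13) = 1/(-4019) = -1/4019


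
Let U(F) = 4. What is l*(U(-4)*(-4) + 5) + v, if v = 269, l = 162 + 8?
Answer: -1601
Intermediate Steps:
l = 170
l*(U(-4)*(-4) + 5) + v = 170*(4*(-4) + 5) + 269 = 170*(-16 + 5) + 269 = 170*(-11) + 269 = -1870 + 269 = -1601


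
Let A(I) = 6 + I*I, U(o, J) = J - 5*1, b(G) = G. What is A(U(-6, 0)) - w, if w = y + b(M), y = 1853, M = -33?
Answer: -1789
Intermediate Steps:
U(o, J) = -5 + J (U(o, J) = J - 5 = -5 + J)
A(I) = 6 + I²
w = 1820 (w = 1853 - 33 = 1820)
A(U(-6, 0)) - w = (6 + (-5 + 0)²) - 1*1820 = (6 + (-5)²) - 1820 = (6 + 25) - 1820 = 31 - 1820 = -1789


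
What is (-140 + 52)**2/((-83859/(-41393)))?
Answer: 320547392/83859 ≈ 3822.5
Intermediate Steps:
(-140 + 52)**2/((-83859/(-41393))) = (-88)**2/((-83859*(-1/41393))) = 7744/(83859/41393) = 7744*(41393/83859) = 320547392/83859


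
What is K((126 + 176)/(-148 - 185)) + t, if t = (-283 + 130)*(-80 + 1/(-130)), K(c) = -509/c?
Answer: 125655804/9815 ≈ 12802.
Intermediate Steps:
t = 1591353/130 (t = -153*(-80 - 1/130) = -153*(-10401/130) = 1591353/130 ≈ 12241.)
K((126 + 176)/(-148 - 185)) + t = -509*(-148 - 185)/(126 + 176) + 1591353/130 = -509/(302/(-333)) + 1591353/130 = -509/(302*(-1/333)) + 1591353/130 = -509/(-302/333) + 1591353/130 = -509*(-333/302) + 1591353/130 = 169497/302 + 1591353/130 = 125655804/9815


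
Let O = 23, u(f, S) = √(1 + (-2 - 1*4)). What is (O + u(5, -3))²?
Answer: (23 + I*√5)² ≈ 524.0 + 102.86*I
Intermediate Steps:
u(f, S) = I*√5 (u(f, S) = √(1 + (-2 - 4)) = √(1 - 6) = √(-5) = I*√5)
(O + u(5, -3))² = (23 + I*√5)²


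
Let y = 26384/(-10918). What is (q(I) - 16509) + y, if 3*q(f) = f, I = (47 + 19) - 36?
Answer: -90081233/5459 ≈ -16501.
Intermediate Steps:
I = 30 (I = 66 - 36 = 30)
y = -13192/5459 (y = 26384*(-1/10918) = -13192/5459 ≈ -2.4166)
q(f) = f/3
(q(I) - 16509) + y = ((⅓)*30 - 16509) - 13192/5459 = (10 - 16509) - 13192/5459 = -16499 - 13192/5459 = -90081233/5459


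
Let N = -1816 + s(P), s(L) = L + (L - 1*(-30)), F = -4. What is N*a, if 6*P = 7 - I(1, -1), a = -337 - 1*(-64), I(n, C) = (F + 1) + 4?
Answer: 487032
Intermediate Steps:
I(n, C) = 1 (I(n, C) = (-4 + 1) + 4 = -3 + 4 = 1)
a = -273 (a = -337 + 64 = -273)
P = 1 (P = (7 - 1*1)/6 = (7 - 1)/6 = (1/6)*6 = 1)
s(L) = 30 + 2*L (s(L) = L + (L + 30) = L + (30 + L) = 30 + 2*L)
N = -1784 (N = -1816 + (30 + 2*1) = -1816 + (30 + 2) = -1816 + 32 = -1784)
N*a = -1784*(-273) = 487032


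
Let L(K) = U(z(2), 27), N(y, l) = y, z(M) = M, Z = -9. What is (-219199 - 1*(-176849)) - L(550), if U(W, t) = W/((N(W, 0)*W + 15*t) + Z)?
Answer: -8470001/200 ≈ -42350.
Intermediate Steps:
U(W, t) = W/(-9 + W² + 15*t) (U(W, t) = W/((W*W + 15*t) - 9) = W/((W² + 15*t) - 9) = W/(-9 + W² + 15*t))
L(K) = 1/200 (L(K) = 2/(-9 + 2² + 15*27) = 2/(-9 + 4 + 405) = 2/400 = 2*(1/400) = 1/200)
(-219199 - 1*(-176849)) - L(550) = (-219199 - 1*(-176849)) - 1*1/200 = (-219199 + 176849) - 1/200 = -42350 - 1/200 = -8470001/200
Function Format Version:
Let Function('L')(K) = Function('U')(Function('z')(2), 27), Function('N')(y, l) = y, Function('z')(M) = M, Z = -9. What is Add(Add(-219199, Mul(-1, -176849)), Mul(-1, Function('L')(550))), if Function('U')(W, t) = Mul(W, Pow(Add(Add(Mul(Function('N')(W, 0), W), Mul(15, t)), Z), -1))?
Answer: Rational(-8470001, 200) ≈ -42350.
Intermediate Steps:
Function('U')(W, t) = Mul(W, Pow(Add(-9, Pow(W, 2), Mul(15, t)), -1)) (Function('U')(W, t) = Mul(W, Pow(Add(Add(Mul(W, W), Mul(15, t)), -9), -1)) = Mul(W, Pow(Add(Add(Pow(W, 2), Mul(15, t)), -9), -1)) = Mul(W, Pow(Add(-9, Pow(W, 2), Mul(15, t)), -1)))
Function('L')(K) = Rational(1, 200) (Function('L')(K) = Mul(2, Pow(Add(-9, Pow(2, 2), Mul(15, 27)), -1)) = Mul(2, Pow(Add(-9, 4, 405), -1)) = Mul(2, Pow(400, -1)) = Mul(2, Rational(1, 400)) = Rational(1, 200))
Add(Add(-219199, Mul(-1, -176849)), Mul(-1, Function('L')(550))) = Add(Add(-219199, Mul(-1, -176849)), Mul(-1, Rational(1, 200))) = Add(Add(-219199, 176849), Rational(-1, 200)) = Add(-42350, Rational(-1, 200)) = Rational(-8470001, 200)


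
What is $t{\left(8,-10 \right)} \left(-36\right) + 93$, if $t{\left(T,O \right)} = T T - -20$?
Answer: $-2931$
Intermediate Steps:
$t{\left(T,O \right)} = 20 + T^{2}$ ($t{\left(T,O \right)} = T^{2} + 20 = 20 + T^{2}$)
$t{\left(8,-10 \right)} \left(-36\right) + 93 = \left(20 + 8^{2}\right) \left(-36\right) + 93 = \left(20 + 64\right) \left(-36\right) + 93 = 84 \left(-36\right) + 93 = -3024 + 93 = -2931$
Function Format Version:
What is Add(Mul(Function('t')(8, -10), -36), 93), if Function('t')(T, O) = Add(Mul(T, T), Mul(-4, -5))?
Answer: -2931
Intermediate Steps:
Function('t')(T, O) = Add(20, Pow(T, 2)) (Function('t')(T, O) = Add(Pow(T, 2), 20) = Add(20, Pow(T, 2)))
Add(Mul(Function('t')(8, -10), -36), 93) = Add(Mul(Add(20, Pow(8, 2)), -36), 93) = Add(Mul(Add(20, 64), -36), 93) = Add(Mul(84, -36), 93) = Add(-3024, 93) = -2931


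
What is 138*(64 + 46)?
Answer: 15180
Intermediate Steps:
138*(64 + 46) = 138*110 = 15180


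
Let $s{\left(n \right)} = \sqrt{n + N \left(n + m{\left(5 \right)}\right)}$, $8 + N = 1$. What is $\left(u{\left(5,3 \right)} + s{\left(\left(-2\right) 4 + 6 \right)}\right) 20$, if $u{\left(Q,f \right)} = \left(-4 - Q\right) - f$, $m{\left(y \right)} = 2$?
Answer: $-240 + 20 i \sqrt{2} \approx -240.0 + 28.284 i$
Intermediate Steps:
$N = -7$ ($N = -8 + 1 = -7$)
$u{\left(Q,f \right)} = -4 - Q - f$
$s{\left(n \right)} = \sqrt{-14 - 6 n}$ ($s{\left(n \right)} = \sqrt{n - 7 \left(n + 2\right)} = \sqrt{n - 7 \left(2 + n\right)} = \sqrt{n - \left(14 + 7 n\right)} = \sqrt{-14 - 6 n}$)
$\left(u{\left(5,3 \right)} + s{\left(\left(-2\right) 4 + 6 \right)}\right) 20 = \left(\left(-4 - 5 - 3\right) + \sqrt{-14 - 6 \left(\left(-2\right) 4 + 6\right)}\right) 20 = \left(\left(-4 - 5 - 3\right) + \sqrt{-14 - 6 \left(-8 + 6\right)}\right) 20 = \left(-12 + \sqrt{-14 - -12}\right) 20 = \left(-12 + \sqrt{-14 + 12}\right) 20 = \left(-12 + \sqrt{-2}\right) 20 = \left(-12 + i \sqrt{2}\right) 20 = -240 + 20 i \sqrt{2}$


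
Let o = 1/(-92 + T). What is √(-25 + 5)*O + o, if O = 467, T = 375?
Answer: 1/283 + 934*I*√5 ≈ 0.0035336 + 2088.5*I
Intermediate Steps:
o = 1/283 (o = 1/(-92 + 375) = 1/283 ≈ 0.0035336)
√(-25 + 5)*O + o = √(-25 + 5)*467 + 1/283 = √(-20)*467 + 1/283 = (2*I*√5)*467 + 1/283 = 934*I*√5 + 1/283 = 1/283 + 934*I*√5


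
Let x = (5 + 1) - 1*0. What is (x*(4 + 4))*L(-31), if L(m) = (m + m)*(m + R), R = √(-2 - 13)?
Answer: 92256 - 2976*I*√15 ≈ 92256.0 - 11526.0*I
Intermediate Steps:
x = 6 (x = 6 + 0 = 6)
R = I*√15 (R = √(-15) = I*√15 ≈ 3.873*I)
L(m) = 2*m*(m + I*√15) (L(m) = (m + m)*(m + I*√15) = (2*m)*(m + I*√15) = 2*m*(m + I*√15))
(x*(4 + 4))*L(-31) = (6*(4 + 4))*(2*(-31)*(-31 + I*√15)) = (6*8)*(1922 - 62*I*√15) = 48*(1922 - 62*I*√15) = 92256 - 2976*I*√15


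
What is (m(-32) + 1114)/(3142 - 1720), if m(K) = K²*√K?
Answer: 557/711 + 2048*I*√2/711 ≈ 0.7834 + 4.0736*I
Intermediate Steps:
m(K) = K^(5/2)
(m(-32) + 1114)/(3142 - 1720) = ((-32)^(5/2) + 1114)/(3142 - 1720) = (4096*I*√2 + 1114)/1422 = (1114 + 4096*I*√2)*(1/1422) = 557/711 + 2048*I*√2/711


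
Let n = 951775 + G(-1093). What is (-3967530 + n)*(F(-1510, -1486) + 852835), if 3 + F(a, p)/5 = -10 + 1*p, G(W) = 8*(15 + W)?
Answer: -2556628543860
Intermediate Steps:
G(W) = 120 + 8*W
F(a, p) = -65 + 5*p (F(a, p) = -15 + 5*(-10 + 1*p) = -15 + 5*(-10 + p) = -15 + (-50 + 5*p) = -65 + 5*p)
n = 943151 (n = 951775 + (120 + 8*(-1093)) = 951775 + (120 - 8744) = 951775 - 8624 = 943151)
(-3967530 + n)*(F(-1510, -1486) + 852835) = (-3967530 + 943151)*((-65 + 5*(-1486)) + 852835) = -3024379*((-65 - 7430) + 852835) = -3024379*(-7495 + 852835) = -3024379*845340 = -2556628543860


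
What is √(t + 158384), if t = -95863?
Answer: √62521 ≈ 250.04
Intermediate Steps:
√(t + 158384) = √(-95863 + 158384) = √62521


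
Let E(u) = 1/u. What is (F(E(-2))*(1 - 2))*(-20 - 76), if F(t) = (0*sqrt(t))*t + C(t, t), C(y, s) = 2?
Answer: 192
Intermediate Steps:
F(t) = 2 (F(t) = (0*sqrt(t))*t + 2 = 0*t + 2 = 0 + 2 = 2)
(F(E(-2))*(1 - 2))*(-20 - 76) = (2*(1 - 2))*(-20 - 76) = (2*(-1))*(-96) = -2*(-96) = 192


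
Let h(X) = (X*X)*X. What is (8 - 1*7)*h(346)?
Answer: 41421736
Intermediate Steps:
h(X) = X³ (h(X) = X²*X = X³)
(8 - 1*7)*h(346) = (8 - 1*7)*346³ = (8 - 7)*41421736 = 1*41421736 = 41421736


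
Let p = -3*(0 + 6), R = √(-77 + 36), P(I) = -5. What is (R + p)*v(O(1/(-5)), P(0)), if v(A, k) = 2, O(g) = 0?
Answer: -36 + 2*I*√41 ≈ -36.0 + 12.806*I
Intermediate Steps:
R = I*√41 (R = √(-41) = I*√41 ≈ 6.4031*I)
p = -18 (p = -3*6 = -18)
(R + p)*v(O(1/(-5)), P(0)) = (I*√41 - 18)*2 = (-18 + I*√41)*2 = -36 + 2*I*√41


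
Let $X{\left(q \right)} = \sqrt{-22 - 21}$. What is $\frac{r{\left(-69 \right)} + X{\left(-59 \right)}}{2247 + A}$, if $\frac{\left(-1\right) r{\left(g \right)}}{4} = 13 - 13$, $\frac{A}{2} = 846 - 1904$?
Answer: $\frac{i \sqrt{43}}{131} \approx 0.050057 i$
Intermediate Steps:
$X{\left(q \right)} = i \sqrt{43}$ ($X{\left(q \right)} = \sqrt{-43} = i \sqrt{43}$)
$A = -2116$ ($A = 2 \left(846 - 1904\right) = 2 \left(-1058\right) = -2116$)
$r{\left(g \right)} = 0$ ($r{\left(g \right)} = - 4 \left(13 - 13\right) = \left(-4\right) 0 = 0$)
$\frac{r{\left(-69 \right)} + X{\left(-59 \right)}}{2247 + A} = \frac{0 + i \sqrt{43}}{2247 - 2116} = \frac{i \sqrt{43}}{131}$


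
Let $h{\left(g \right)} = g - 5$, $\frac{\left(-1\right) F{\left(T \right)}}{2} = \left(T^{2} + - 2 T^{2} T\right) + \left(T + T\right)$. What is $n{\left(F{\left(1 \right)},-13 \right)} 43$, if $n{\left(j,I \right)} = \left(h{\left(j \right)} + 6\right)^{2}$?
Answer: $43$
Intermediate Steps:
$F{\left(T \right)} = - 4 T - 2 T^{2} + 4 T^{3}$ ($F{\left(T \right)} = - 2 \left(\left(T^{2} + - 2 T^{2} T\right) + \left(T + T\right)\right) = - 2 \left(\left(T^{2} - 2 T^{3}\right) + 2 T\right) = - 2 \left(T^{2} - 2 T^{3} + 2 T\right) = - 4 T - 2 T^{2} + 4 T^{3}$)
$h{\left(g \right)} = -5 + g$
$n{\left(j,I \right)} = \left(1 + j\right)^{2}$ ($n{\left(j,I \right)} = \left(\left(-5 + j\right) + 6\right)^{2} = \left(1 + j\right)^{2}$)
$n{\left(F{\left(1 \right)},-13 \right)} 43 = \left(1 + 2 \cdot 1 \left(-2 - 1 + 2 \cdot 1^{2}\right)\right)^{2} \cdot 43 = \left(1 + 2 \cdot 1 \left(-2 - 1 + 2 \cdot 1\right)\right)^{2} \cdot 43 = \left(1 + 2 \cdot 1 \left(-2 - 1 + 2\right)\right)^{2} \cdot 43 = \left(1 + 2 \cdot 1 \left(-1\right)\right)^{2} \cdot 43 = \left(1 - 2\right)^{2} \cdot 43 = \left(-1\right)^{2} \cdot 43 = 1 \cdot 43 = 43$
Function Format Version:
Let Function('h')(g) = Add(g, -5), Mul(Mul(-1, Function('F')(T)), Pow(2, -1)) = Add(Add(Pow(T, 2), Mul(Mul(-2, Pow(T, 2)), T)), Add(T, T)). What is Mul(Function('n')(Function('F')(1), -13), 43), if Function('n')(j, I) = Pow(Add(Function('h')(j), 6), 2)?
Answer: 43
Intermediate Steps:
Function('F')(T) = Add(Mul(-4, T), Mul(-2, Pow(T, 2)), Mul(4, Pow(T, 3))) (Function('F')(T) = Mul(-2, Add(Add(Pow(T, 2), Mul(Mul(-2, Pow(T, 2)), T)), Add(T, T))) = Mul(-2, Add(Add(Pow(T, 2), Mul(-2, Pow(T, 3))), Mul(2, T))) = Mul(-2, Add(Pow(T, 2), Mul(-2, Pow(T, 3)), Mul(2, T))) = Add(Mul(-4, T), Mul(-2, Pow(T, 2)), Mul(4, Pow(T, 3))))
Function('h')(g) = Add(-5, g)
Function('n')(j, I) = Pow(Add(1, j), 2) (Function('n')(j, I) = Pow(Add(Add(-5, j), 6), 2) = Pow(Add(1, j), 2))
Mul(Function('n')(Function('F')(1), -13), 43) = Mul(Pow(Add(1, Mul(2, 1, Add(-2, Mul(-1, 1), Mul(2, Pow(1, 2))))), 2), 43) = Mul(Pow(Add(1, Mul(2, 1, Add(-2, -1, Mul(2, 1)))), 2), 43) = Mul(Pow(Add(1, Mul(2, 1, Add(-2, -1, 2))), 2), 43) = Mul(Pow(Add(1, Mul(2, 1, -1)), 2), 43) = Mul(Pow(Add(1, -2), 2), 43) = Mul(Pow(-1, 2), 43) = Mul(1, 43) = 43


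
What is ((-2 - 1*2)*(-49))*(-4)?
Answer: -784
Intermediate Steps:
((-2 - 1*2)*(-49))*(-4) = ((-2 - 2)*(-49))*(-4) = -4*(-49)*(-4) = 196*(-4) = -784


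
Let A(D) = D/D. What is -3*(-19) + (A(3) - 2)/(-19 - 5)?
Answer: 1369/24 ≈ 57.042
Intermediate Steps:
A(D) = 1
-3*(-19) + (A(3) - 2)/(-19 - 5) = -3*(-19) + (1 - 2)/(-19 - 5) = 57 - 1/(-24) = 57 - 1*(-1/24) = 57 + 1/24 = 1369/24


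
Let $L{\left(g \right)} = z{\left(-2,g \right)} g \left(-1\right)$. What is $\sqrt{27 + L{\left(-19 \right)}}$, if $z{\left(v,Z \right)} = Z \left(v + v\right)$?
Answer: $\sqrt{1471} \approx 38.354$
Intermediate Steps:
$z{\left(v,Z \right)} = 2 Z v$ ($z{\left(v,Z \right)} = Z 2 v = 2 Z v$)
$L{\left(g \right)} = 4 g^{2}$ ($L{\left(g \right)} = 2 g \left(-2\right) g \left(-1\right) = - 4 g g \left(-1\right) = - 4 g^{2} \left(-1\right) = 4 g^{2}$)
$\sqrt{27 + L{\left(-19 \right)}} = \sqrt{27 + 4 \left(-19\right)^{2}} = \sqrt{27 + 4 \cdot 361} = \sqrt{27 + 1444} = \sqrt{1471}$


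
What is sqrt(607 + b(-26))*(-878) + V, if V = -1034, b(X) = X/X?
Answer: -1034 - 3512*sqrt(38) ≈ -22683.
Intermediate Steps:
b(X) = 1
sqrt(607 + b(-26))*(-878) + V = sqrt(607 + 1)*(-878) - 1034 = sqrt(608)*(-878) - 1034 = (4*sqrt(38))*(-878) - 1034 = -3512*sqrt(38) - 1034 = -1034 - 3512*sqrt(38)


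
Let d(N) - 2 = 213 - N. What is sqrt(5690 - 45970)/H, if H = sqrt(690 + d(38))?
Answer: 2*I*sqrt(30210)/51 ≈ 6.8161*I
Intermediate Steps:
d(N) = 215 - N (d(N) = 2 + (213 - N) = 215 - N)
H = 17*sqrt(3) (H = sqrt(690 + (215 - 1*38)) = sqrt(690 + (215 - 38)) = sqrt(690 + 177) = sqrt(867) = 17*sqrt(3) ≈ 29.445)
sqrt(5690 - 45970)/H = sqrt(5690 - 45970)/((17*sqrt(3))) = sqrt(-40280)*(sqrt(3)/51) = (2*I*sqrt(10070))*(sqrt(3)/51) = 2*I*sqrt(30210)/51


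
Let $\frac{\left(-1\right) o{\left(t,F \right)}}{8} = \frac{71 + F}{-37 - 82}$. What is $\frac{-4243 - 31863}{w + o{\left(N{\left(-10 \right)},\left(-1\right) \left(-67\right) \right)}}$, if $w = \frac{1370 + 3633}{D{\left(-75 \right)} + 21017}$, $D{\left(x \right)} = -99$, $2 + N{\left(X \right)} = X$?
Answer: $- \frac{89876571652}{23688829} \approx -3794.0$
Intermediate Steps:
$N{\left(X \right)} = -2 + X$
$w = \frac{5003}{20918}$ ($w = \frac{1370 + 3633}{-99 + 21017} = \frac{5003}{20918} \approx 0.23917$)
$o{\left(t,F \right)} = \frac{568}{119} + \frac{8 F}{119}$ ($o{\left(t,F \right)} = - 8 \frac{71 + F}{-37 - 82} = - 8 \frac{71 + F}{-119} = - 8 \left(71 + F\right) \left(- \frac{1}{119}\right) = - 8 \left(- \frac{71}{119} - \frac{F}{119}\right) = \frac{568}{119} + \frac{8 F}{119}$)
$\frac{-4243 - 31863}{w + o{\left(N{\left(-10 \right)},\left(-1\right) \left(-67\right) \right)}} = \frac{-4243 - 31863}{\frac{5003}{20918} + \left(\frac{568}{119} + \frac{8 \left(\left(-1\right) \left(-67\right)\right)}{119}\right)} = - \frac{36106}{\frac{5003}{20918} + \left(\frac{568}{119} + \frac{8}{119} \cdot 67\right)} = - \frac{36106}{\frac{5003}{20918} + \left(\frac{568}{119} + \frac{536}{119}\right)} = - \frac{36106}{\frac{5003}{20918} + \frac{1104}{119}} = - \frac{36106}{\frac{23688829}{2489242}} = \left(-36106\right) \frac{2489242}{23688829} = - \frac{89876571652}{23688829}$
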